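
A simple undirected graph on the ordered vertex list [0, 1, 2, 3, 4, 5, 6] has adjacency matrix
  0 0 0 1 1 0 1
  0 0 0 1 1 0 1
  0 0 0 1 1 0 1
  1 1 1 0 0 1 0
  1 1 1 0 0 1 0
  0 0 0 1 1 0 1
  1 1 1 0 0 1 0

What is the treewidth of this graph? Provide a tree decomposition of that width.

The largest bag has 4 vertices, giving width 3; this decomposition certifies tw(G) ≤ 3. For the lower bound: the 4 vertex sets {0,6}, {4,5}, {3}, {1} are disjoint, each induces a connected subgraph, and every pair is joined by at least one edge of G. Contracting each set to a single vertex therefore yields K_{4} as a minor, and since treewidth is minor-monotone, tw(G) ≥ tw(K_{4}) = 3. The upper and lower bounds meet at 3, so that is the treewidth.

Treewidth 3.
One optimal decomposition is:
Bags: B1 = {0, 3, 4, 6}  B2 = {3, 4, 5, 6}  B3 = {1, 3, 4, 6}  B4 = {2, 3, 4, 6}
Tree: B1–B2, B2–B3, B3–B4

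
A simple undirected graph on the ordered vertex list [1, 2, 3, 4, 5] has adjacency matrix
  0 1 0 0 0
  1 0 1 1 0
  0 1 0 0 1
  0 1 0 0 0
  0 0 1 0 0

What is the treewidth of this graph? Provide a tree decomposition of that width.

Treewidth 1.
Bags: B1 = {1, 2}  B2 = {2, 4}  B3 = {2, 3}  B4 = {3, 5}
Tree: B1–B2, B1–B3, B3–B4

Every bag has size at most 2, so the width is 2 − 1 = 1 and tw(G) ≤ 1. Any graph with an edge has treewidth ≥ 1, and G has the edge 2–1. Combining the bounds, tw(G) = 1.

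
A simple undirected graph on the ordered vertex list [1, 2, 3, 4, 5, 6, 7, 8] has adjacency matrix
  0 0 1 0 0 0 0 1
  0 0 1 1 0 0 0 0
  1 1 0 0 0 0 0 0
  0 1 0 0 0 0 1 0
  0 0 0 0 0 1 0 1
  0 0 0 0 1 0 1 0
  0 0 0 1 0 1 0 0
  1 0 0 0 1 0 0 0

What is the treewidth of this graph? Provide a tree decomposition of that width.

Each bag holds 3 vertices, so the decomposition has width 2, which upper-bounds the treewidth. The edges 6–5–8–1–3–2–4–7–6 form a cycle, so G is not a tree and its treewidth is at least 2. Therefore the treewidth is 2.

Treewidth 2.
One such decomposition:
Bags: B1 = {5, 6, 8}  B2 = {1, 6, 8}  B3 = {1, 3, 6}  B4 = {2, 3, 6}  B5 = {2, 4, 6}  B6 = {4, 6, 7}
Tree: B1–B2, B2–B3, B3–B4, B4–B5, B5–B6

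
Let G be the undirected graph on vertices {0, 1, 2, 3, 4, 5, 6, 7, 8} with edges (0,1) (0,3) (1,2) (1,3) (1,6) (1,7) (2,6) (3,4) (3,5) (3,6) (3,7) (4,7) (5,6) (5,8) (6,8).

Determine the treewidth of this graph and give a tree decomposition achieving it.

Treewidth 2.
One such decomposition:
Bags: B1 = {1, 3, 7}  B2 = {1, 3, 6}  B3 = {0, 1, 3}  B4 = {3, 4, 7}  B5 = {3, 5, 6}  B6 = {1, 2, 6}  B7 = {5, 6, 8}
Tree: B1–B2, B1–B3, B1–B4, B2–B5, B2–B6, B5–B7

The largest bag has 3 vertices, giving width 2; this decomposition certifies tw(G) ≤ 2. Conversely, {5, 6, 8} is a clique of size 3, and the vertices of any clique must share a bag in every tree decomposition; so some bag has ≥ 3 vertices and tw(G) ≥ 2. The upper and lower bounds meet at 2, so that is the treewidth.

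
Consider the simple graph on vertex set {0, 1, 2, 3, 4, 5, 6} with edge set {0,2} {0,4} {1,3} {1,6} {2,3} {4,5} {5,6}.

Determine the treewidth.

A width-2 tree decomposition is:
Bags: B1 = {0, 4, 5}  B2 = {0, 2, 5}  B3 = {2, 3, 5}  B4 = {1, 3, 5}  B5 = {1, 5, 6}
Tree: B1–B2, B2–B3, B3–B4, B4–B5
The largest bag has 3 vertices, giving width 2; this decomposition certifies tw(G) ≤ 2. The edges 5–4–0–2–3–1–6–5 form a cycle, so G is not a tree and its treewidth is at least 2. The upper and lower bounds meet at 2, so that is the treewidth.

2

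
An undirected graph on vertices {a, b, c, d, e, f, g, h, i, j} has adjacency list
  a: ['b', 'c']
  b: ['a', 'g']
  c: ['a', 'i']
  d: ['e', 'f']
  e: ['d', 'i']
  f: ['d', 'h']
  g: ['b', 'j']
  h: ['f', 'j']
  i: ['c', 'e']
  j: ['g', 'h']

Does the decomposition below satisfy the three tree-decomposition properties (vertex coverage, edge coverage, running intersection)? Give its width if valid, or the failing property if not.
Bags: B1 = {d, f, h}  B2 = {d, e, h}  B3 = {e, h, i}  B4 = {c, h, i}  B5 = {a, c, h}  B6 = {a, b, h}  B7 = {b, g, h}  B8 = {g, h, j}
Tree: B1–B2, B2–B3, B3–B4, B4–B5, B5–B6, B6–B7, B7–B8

Yes; width 2.

Vertex coverage: the bags together contain {a, b, c, d, e, f, g, h, i, j}, the full vertex set. Edge coverage: each edge of G has both endpoints in at least one bag. Running intersection: for every vertex, the bags containing it form a connected subtree. All three properties hold, so this is a valid tree decomposition of width max|bag| − 1 = 2, and hence tw(G) ≤ 2.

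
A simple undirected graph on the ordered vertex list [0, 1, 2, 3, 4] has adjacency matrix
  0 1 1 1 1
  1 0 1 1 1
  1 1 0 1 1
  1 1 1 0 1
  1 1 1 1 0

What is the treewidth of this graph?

A width-4 tree decomposition is:
Bags: B1 = {0, 1, 2, 3, 4}
Tree: (single bag)
A single bag containing all 5 vertices is trivially a valid decomposition of width 4. For the lower bound, the 5 vertices {0, 1, 2, 3, 4} are pairwise adjacent, and any tree decomposition puts a clique entirely inside one bag — forcing width ≥ 4. Hence tw(G) = 4 exactly.

4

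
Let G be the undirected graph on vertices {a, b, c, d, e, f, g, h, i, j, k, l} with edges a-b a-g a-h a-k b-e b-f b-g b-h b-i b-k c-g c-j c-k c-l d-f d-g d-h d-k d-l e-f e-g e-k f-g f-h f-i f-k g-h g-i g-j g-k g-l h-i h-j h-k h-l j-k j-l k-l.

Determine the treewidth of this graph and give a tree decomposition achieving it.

The largest bag has 5 vertices, giving width 4; this decomposition certifies tw(G) ≤ 4. Conversely, {b, e, f, g, k} is a clique of size 5, and the vertices of any clique must share a bag in every tree decomposition; so some bag has ≥ 5 vertices and tw(G) ≥ 4. Therefore the treewidth is 4.

Treewidth 4.
One such decomposition:
Bags: B1 = {b, f, g, h, i}  B2 = {b, f, g, h, k}  B3 = {b, e, f, g, k}  B4 = {d, f, g, h, k}  B5 = {d, g, h, k, l}  B6 = {a, b, g, h, k}  B7 = {g, h, j, k, l}  B8 = {c, g, j, k, l}
Tree: B1–B2, B2–B3, B2–B4, B4–B5, B2–B6, B5–B7, B7–B8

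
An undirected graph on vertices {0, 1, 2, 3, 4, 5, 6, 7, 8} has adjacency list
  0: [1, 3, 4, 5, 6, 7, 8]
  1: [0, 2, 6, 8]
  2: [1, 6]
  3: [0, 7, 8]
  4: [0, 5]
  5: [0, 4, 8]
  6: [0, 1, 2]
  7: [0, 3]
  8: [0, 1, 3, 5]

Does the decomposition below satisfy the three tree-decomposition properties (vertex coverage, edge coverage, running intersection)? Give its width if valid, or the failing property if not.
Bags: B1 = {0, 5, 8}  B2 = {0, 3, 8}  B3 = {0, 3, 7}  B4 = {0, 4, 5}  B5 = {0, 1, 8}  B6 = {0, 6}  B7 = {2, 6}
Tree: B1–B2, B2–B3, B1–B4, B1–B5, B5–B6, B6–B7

A tree decomposition must satisfy three properties: every vertex lies in some bag; for every edge, both endpoints lie together in some bag; and for every vertex, the bags containing it form a connected subtree. Here edge (1,6) lies in no bag, so the decomposition is invalid.

No — edge (1,6) lies in no bag.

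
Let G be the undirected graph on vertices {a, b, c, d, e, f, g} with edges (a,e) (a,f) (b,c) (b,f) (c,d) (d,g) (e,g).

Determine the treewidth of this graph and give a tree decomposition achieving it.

Every bag has size at most 3, so the width is 3 − 1 = 2 and tw(G) ≤ 2. The edges a–f–b–c–d–g–e–a form a cycle, so G is not a tree and its treewidth is at least 2. The upper and lower bounds meet at 2, so that is the treewidth.

Treewidth 2.
Bags: B1 = {a, b, f}  B2 = {a, b, c}  B3 = {a, c, d}  B4 = {a, d, g}  B5 = {a, e, g}
Tree: B1–B2, B2–B3, B3–B4, B4–B5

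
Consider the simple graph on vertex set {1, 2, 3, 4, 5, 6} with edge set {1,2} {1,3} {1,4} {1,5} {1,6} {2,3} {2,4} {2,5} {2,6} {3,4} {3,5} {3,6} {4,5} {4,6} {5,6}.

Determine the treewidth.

A width-5 tree decomposition is:
Bags: B1 = {1, 2, 3, 4, 5, 6}
Tree: (single bag)
With just one bag of size 6, the width is 6 − 1 = 5, so tw(G) ≤ 5. On the other hand G contains the 6-clique {1, 2, 3, 4, 5, 6}. A clique must lie in a single bag of any decomposition, so no decomposition can have width below 5. Combining the bounds, tw(G) = 5.

5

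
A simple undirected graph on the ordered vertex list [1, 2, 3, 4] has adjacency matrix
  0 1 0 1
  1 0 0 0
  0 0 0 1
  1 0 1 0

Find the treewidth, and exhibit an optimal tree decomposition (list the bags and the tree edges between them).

Each bag holds 2 vertices, so the decomposition has width 1, which upper-bounds the treewidth. Since G has at least one edge (e.g. 3–4), it is not an edgeless graph, so tw(G) ≥ 1. Hence tw(G) = 1 exactly.

Treewidth 1.
One optimal decomposition is:
Bags: B1 = {3, 4}  B2 = {1, 4}  B3 = {1, 2}
Tree: B1–B2, B2–B3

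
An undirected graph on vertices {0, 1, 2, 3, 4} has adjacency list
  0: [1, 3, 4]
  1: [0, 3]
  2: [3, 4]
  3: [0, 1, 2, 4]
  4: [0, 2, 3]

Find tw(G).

2

A width-2 tree decomposition is:
Bags: B1 = {0, 1, 3}  B2 = {0, 3, 4}  B3 = {2, 3, 4}
Tree: B1–B2, B2–B3
Every bag has size at most 3, so the width is 3 − 1 = 2 and tw(G) ≤ 2. Conversely, {0, 1, 3} is a clique of size 3, and the vertices of any clique must share a bag in every tree decomposition; so some bag has ≥ 3 vertices and tw(G) ≥ 2. Combining the bounds, tw(G) = 2.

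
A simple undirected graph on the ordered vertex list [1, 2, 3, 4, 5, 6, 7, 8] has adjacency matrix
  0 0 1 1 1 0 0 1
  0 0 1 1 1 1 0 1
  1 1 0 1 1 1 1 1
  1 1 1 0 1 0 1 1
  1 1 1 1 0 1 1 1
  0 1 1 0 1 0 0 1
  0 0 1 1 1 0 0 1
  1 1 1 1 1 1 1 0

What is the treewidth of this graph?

A width-4 tree decomposition is:
Bags: B1 = {3, 4, 5, 7, 8}  B2 = {2, 3, 4, 5, 8}  B3 = {2, 3, 5, 6, 8}  B4 = {1, 3, 4, 5, 8}
Tree: B1–B2, B2–B3, B2–B4
Each bag holds 5 vertices, so the decomposition has width 4, which upper-bounds the treewidth. Conversely, {1, 3, 4, 5, 8} is a clique of size 5, and the vertices of any clique must share a bag in every tree decomposition; so some bag has ≥ 5 vertices and tw(G) ≥ 4. Therefore the treewidth is 4.

4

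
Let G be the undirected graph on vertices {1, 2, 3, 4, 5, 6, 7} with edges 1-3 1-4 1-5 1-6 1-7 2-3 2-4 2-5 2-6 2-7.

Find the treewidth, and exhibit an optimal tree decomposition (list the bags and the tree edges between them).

Every bag has size at most 3, so the width is 3 − 1 = 2 and tw(G) ≤ 2. Since 2–7–1–6–2 is a cycle in G, G is not acyclic. Forests are exactly the graphs of treewidth ≤ 1, so tw(G) ≥ 2. The upper and lower bounds meet at 2, so that is the treewidth.

Treewidth 2.
Bags: B1 = {1, 2, 7}  B2 = {1, 2, 6}  B3 = {1, 2, 5}  B4 = {1, 2, 4}  B5 = {1, 2, 3}
Tree: B1–B2, B2–B3, B3–B4, B4–B5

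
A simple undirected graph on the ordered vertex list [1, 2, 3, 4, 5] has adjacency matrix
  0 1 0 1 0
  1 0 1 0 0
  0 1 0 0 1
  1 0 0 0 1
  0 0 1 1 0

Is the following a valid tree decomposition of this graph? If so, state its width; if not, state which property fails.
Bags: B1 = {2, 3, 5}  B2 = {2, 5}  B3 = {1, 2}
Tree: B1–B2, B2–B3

No — vertex 4 appears in no bag.

A tree decomposition must satisfy three properties: every vertex lies in some bag; for every edge, both endpoints lie together in some bag; and for every vertex, the bags containing it form a connected subtree. Here vertex 4 appears in no bag, so the decomposition is invalid.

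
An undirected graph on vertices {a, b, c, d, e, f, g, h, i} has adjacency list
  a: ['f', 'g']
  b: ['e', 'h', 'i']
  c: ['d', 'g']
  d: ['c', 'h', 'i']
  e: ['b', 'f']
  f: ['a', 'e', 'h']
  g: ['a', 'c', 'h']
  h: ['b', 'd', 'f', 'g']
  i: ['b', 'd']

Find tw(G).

3

A width-3 tree decomposition is:
Bags: B1 = {c, d, g, i}  B2 = {d, g, h, i}  B3 = {b, g, h, i}  B4 = {a, b, g, h}  B5 = {a, b, f, h}  B6 = {a, b, e, f}
Tree: B1–B2, B2–B3, B3–B4, B4–B5, B5–B6
The largest bag has 4 vertices, giving width 3; this decomposition certifies tw(G) ≤ 3. For the lower bound: the 4 vertex sets {c,d,i}, {g}, {h}, {a,b,e,f} are disjoint, each induces a connected subgraph, and every pair is joined by at least one edge of G. Contracting each set to a single vertex therefore yields K_{4} as a minor, and since treewidth is minor-monotone, tw(G) ≥ tw(K_{4}) = 3. Combining the bounds, tw(G) = 3.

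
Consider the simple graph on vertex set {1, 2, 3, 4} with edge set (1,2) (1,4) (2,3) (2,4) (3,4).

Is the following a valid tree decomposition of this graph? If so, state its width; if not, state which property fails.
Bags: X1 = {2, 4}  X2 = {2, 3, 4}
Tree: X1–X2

A tree decomposition must satisfy three properties: every vertex lies in some bag; for every edge, both endpoints lie together in some bag; and for every vertex, the bags containing it form a connected subtree. Here vertex 1 appears in no bag, so the decomposition is invalid.

No — vertex 1 appears in no bag.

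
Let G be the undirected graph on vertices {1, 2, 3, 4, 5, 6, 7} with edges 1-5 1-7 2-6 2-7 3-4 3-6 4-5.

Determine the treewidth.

2

A width-2 tree decomposition is:
Bags: B1 = {2, 3, 6}  B2 = {2, 3, 4}  B3 = {2, 4, 5}  B4 = {1, 2, 5}  B5 = {1, 2, 7}
Tree: B1–B2, B2–B3, B3–B4, B4–B5
The largest bag has 3 vertices, giving width 2; this decomposition certifies tw(G) ≤ 2. The edges 2–6–3–4–5–1–7–2 form a cycle, so G is not a tree and its treewidth is at least 2. Combining the bounds, tw(G) = 2.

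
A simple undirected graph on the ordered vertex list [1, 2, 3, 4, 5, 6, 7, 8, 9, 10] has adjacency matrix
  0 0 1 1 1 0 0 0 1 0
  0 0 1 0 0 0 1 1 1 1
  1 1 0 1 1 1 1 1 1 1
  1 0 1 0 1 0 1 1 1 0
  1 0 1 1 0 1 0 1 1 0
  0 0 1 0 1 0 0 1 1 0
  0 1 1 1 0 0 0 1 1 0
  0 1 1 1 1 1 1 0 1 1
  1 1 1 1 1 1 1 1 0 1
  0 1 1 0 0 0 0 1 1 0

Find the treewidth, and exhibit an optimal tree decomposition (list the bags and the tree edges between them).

Every bag has size at most 5, so the width is 5 − 1 = 4 and tw(G) ≤ 4. Conversely, {2, 3, 8, 9, 10} is a clique of size 5, and the vertices of any clique must share a bag in every tree decomposition; so some bag has ≥ 5 vertices and tw(G) ≥ 4. The upper and lower bounds meet at 4, so that is the treewidth.

Treewidth 4.
One optimal decomposition is:
Bags: B1 = {3, 5, 6, 8, 9}  B2 = {3, 4, 5, 8, 9}  B3 = {3, 4, 7, 8, 9}  B4 = {1, 3, 4, 5, 9}  B5 = {2, 3, 7, 8, 9}  B6 = {2, 3, 8, 9, 10}
Tree: B1–B2, B2–B3, B2–B4, B3–B5, B5–B6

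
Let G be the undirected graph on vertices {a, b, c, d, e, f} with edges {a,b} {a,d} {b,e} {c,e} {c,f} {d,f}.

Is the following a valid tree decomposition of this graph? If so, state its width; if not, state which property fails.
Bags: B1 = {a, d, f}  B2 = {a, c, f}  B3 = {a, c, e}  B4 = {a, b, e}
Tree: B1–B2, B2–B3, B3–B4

Checking the three conditions: (i) the bags cover all of {a, b, c, d, e, f}; (ii) for each edge, some bag contains both endpoints; (iii) the bags containing any fixed vertex form a subtree. All hold, so the decomposition is valid with width 3 − 1 = 2.

Yes; width 2.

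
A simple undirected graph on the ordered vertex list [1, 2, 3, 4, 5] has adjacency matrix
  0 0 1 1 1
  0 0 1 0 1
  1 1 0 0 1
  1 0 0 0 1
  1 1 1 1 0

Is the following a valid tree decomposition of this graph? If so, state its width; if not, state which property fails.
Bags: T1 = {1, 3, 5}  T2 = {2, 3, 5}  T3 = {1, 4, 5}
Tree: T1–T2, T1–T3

Checking the three conditions: (i) the bags cover all of {1, 2, 3, 4, 5}; (ii) for each edge, some bag contains both endpoints; (iii) the bags containing any fixed vertex form a subtree. All hold, so the decomposition is valid with width 3 − 1 = 2.

Yes; width 2.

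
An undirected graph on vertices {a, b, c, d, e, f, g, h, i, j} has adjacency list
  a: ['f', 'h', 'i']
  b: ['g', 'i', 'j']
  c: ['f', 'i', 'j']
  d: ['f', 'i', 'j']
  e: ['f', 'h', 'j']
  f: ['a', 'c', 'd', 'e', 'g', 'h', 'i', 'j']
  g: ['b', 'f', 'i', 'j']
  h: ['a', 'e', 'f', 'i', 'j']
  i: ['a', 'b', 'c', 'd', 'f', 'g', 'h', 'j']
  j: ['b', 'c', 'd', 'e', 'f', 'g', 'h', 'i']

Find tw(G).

A width-3 tree decomposition is:
Bags: B1 = {f, h, i, j}  B2 = {d, f, i, j}  B3 = {e, f, h, j}  B4 = {c, f, i, j}  B5 = {a, f, h, i}  B6 = {f, g, i, j}  B7 = {b, g, i, j}
Tree: B1–B2, B1–B3, B1–B4, B1–B5, B4–B6, B6–B7
The largest bag has 4 vertices, giving width 3; this decomposition certifies tw(G) ≤ 3. For the lower bound, the 4 vertices {e, f, h, j} are pairwise adjacent, and any tree decomposition puts a clique entirely inside one bag — forcing width ≥ 3. The upper and lower bounds meet at 3, so that is the treewidth.

3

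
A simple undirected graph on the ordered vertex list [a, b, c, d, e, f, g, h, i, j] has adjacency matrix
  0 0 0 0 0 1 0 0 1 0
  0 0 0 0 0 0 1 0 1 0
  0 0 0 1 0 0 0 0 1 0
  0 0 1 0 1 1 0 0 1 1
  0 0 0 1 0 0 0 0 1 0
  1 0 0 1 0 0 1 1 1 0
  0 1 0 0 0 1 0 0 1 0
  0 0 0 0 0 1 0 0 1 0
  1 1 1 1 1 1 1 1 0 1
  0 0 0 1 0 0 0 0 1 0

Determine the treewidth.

2

A width-2 tree decomposition is:
Bags: B1 = {f, h, i}  B2 = {d, f, i}  B3 = {f, g, i}  B4 = {c, d, i}  B5 = {d, e, i}  B6 = {d, i, j}  B7 = {b, g, i}  B8 = {a, f, i}
Tree: B1–B2, B2–B3, B2–B4, B2–B5, B4–B6, B3–B7, B1–B8
The largest bag has 3 vertices, giving width 2; this decomposition certifies tw(G) ≤ 2. Conversely, {d, i, j} is a clique of size 3, and the vertices of any clique must share a bag in every tree decomposition; so some bag has ≥ 3 vertices and tw(G) ≥ 2. Hence tw(G) = 2 exactly.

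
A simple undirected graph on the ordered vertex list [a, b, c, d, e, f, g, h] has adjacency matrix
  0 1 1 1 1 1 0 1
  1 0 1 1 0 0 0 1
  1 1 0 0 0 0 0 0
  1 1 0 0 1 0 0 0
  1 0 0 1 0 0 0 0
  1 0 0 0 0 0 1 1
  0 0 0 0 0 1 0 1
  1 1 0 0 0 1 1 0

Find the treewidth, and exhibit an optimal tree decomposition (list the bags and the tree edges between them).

Every bag has size at most 3, so the width is 3 − 1 = 2 and tw(G) ≤ 2. Conversely, {f, g, h} is a clique of size 3, and the vertices of any clique must share a bag in every tree decomposition; so some bag has ≥ 3 vertices and tw(G) ≥ 2. The upper and lower bounds meet at 2, so that is the treewidth.

Treewidth 2.
One such decomposition:
Bags: B1 = {a, b, d}  B2 = {a, b, h}  B3 = {a, f, h}  B4 = {a, d, e}  B5 = {f, g, h}  B6 = {a, b, c}
Tree: B1–B2, B2–B3, B1–B4, B3–B5, B2–B6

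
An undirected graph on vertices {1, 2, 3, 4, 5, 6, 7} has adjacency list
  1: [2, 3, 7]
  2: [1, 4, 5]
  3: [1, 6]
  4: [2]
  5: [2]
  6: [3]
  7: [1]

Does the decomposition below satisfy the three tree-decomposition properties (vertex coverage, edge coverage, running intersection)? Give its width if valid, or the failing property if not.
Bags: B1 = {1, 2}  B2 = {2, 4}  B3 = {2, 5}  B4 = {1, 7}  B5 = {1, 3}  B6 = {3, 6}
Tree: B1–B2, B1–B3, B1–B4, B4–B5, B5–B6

Vertex coverage: the bags together contain {1, 2, 3, 4, 5, 6, 7}, the full vertex set. Edge coverage: each edge of G has both endpoints in at least one bag. Running intersection: for every vertex, the bags containing it form a connected subtree. All three properties hold, so this is a valid tree decomposition of width max|bag| − 1 = 1, and hence tw(G) ≤ 1.

Yes; width 1.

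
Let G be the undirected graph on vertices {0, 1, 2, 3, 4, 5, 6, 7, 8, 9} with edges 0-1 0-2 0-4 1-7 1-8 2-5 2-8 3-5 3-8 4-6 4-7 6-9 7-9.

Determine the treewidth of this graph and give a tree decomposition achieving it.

Treewidth 2.
One such decomposition:
Bags: B1 = {3, 5, 8}  B2 = {2, 5, 8}  B3 = {1, 2, 8}  B4 = {0, 1, 2}  B5 = {0, 1, 7}  B6 = {0, 4, 7}  B7 = {4, 7, 9}  B8 = {4, 6, 9}
Tree: B1–B2, B2–B3, B3–B4, B4–B5, B5–B6, B6–B7, B7–B8

Each bag holds 3 vertices, so the decomposition has width 2, which upper-bounds the treewidth. Since 3–5–2–8–3 is a cycle in G, G is not acyclic. Forests are exactly the graphs of treewidth ≤ 1, so tw(G) ≥ 2. Combining the bounds, tw(G) = 2.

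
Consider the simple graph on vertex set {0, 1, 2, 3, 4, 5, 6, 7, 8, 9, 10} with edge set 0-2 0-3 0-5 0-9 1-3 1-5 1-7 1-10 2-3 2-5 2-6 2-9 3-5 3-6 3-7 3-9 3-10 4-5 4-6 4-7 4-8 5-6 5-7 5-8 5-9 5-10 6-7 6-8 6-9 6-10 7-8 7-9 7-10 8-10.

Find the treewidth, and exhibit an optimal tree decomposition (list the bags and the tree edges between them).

Treewidth 4.
Bags: B1 = {2, 3, 5, 6, 9}  B2 = {0, 2, 3, 5, 9}  B3 = {3, 5, 6, 7, 9}  B4 = {3, 5, 6, 7, 10}  B5 = {5, 6, 7, 8, 10}  B6 = {4, 5, 6, 7, 8}  B7 = {1, 3, 5, 7, 10}
Tree: B1–B2, B1–B3, B3–B4, B4–B5, B5–B6, B4–B7

Every bag has size at most 5, so the width is 5 − 1 = 4 and tw(G) ≤ 4. On the other hand G contains the 5-clique {5, 6, 7, 8, 10}. A clique must lie in a single bag of any decomposition, so no decomposition can have width below 4. The upper and lower bounds meet at 4, so that is the treewidth.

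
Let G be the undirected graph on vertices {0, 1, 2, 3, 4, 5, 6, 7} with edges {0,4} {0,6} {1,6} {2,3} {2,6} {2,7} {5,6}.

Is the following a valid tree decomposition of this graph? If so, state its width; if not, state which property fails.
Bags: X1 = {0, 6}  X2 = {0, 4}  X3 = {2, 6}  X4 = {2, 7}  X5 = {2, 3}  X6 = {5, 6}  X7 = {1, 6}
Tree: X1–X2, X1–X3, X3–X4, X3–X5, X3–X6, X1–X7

Vertex coverage: the bags together contain {0, 1, 2, 3, 4, 5, 6, 7}, the full vertex set. Edge coverage: each edge of G has both endpoints in at least one bag. Running intersection: for every vertex, the bags containing it form a connected subtree. All three properties hold, so this is a valid tree decomposition of width max|bag| − 1 = 1, and hence tw(G) ≤ 1.

Yes; width 1.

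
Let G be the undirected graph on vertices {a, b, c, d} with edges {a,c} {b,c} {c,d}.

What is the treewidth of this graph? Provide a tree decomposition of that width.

Treewidth 1.
Bags: B1 = {c, d}  B2 = {a, c}  B3 = {b, c}
Tree: B1–B2, B1–B3

The largest bag has 2 vertices, giving width 1; this decomposition certifies tw(G) ≤ 1. Since G has at least one edge (e.g. c–d), it is not an edgeless graph, so tw(G) ≥ 1. The upper and lower bounds meet at 1, so that is the treewidth.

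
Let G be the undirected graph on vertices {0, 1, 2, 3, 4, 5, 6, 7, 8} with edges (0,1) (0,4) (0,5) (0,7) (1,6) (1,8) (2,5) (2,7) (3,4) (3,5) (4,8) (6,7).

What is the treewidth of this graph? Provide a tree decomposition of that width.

Treewidth 3.
Bags: B1 = {3, 4, 5, 8}  B2 = {0, 4, 5, 8}  B3 = {0, 1, 5, 8}  B4 = {0, 1, 2, 5}  B5 = {0, 1, 2, 7}  B6 = {1, 2, 6, 7}
Tree: B1–B2, B2–B3, B3–B4, B4–B5, B5–B6

Each bag holds 4 vertices, so the decomposition has width 3, which upper-bounds the treewidth. For the lower bound: the 4 vertex sets {3,4,8}, {5}, {0}, {1,2,6,7} are disjoint, each induces a connected subgraph, and every pair is joined by at least one edge of G. Contracting each set to a single vertex therefore yields K_{4} as a minor, and since treewidth is minor-monotone, tw(G) ≥ tw(K_{4}) = 3. Therefore the treewidth is 3.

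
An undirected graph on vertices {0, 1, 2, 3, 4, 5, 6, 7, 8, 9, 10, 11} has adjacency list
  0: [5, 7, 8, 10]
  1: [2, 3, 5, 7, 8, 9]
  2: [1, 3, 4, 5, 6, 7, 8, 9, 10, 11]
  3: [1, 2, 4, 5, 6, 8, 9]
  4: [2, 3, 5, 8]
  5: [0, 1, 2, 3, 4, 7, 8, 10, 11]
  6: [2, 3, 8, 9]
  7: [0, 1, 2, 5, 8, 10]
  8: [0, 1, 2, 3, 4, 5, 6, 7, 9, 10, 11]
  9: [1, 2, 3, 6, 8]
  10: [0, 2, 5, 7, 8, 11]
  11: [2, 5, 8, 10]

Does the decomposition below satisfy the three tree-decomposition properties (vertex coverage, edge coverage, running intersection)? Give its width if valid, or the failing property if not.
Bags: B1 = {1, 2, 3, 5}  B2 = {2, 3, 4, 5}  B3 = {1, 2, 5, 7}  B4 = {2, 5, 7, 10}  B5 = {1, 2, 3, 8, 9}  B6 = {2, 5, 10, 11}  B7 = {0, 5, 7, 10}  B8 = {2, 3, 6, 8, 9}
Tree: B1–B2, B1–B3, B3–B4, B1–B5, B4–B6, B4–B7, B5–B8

A tree decomposition must satisfy three properties: every vertex lies in some bag; for every edge, both endpoints lie together in some bag; and for every vertex, the bags containing it form a connected subtree. Here edge (8,5) lies in no bag, so the decomposition is invalid.

No — edge (8,5) lies in no bag.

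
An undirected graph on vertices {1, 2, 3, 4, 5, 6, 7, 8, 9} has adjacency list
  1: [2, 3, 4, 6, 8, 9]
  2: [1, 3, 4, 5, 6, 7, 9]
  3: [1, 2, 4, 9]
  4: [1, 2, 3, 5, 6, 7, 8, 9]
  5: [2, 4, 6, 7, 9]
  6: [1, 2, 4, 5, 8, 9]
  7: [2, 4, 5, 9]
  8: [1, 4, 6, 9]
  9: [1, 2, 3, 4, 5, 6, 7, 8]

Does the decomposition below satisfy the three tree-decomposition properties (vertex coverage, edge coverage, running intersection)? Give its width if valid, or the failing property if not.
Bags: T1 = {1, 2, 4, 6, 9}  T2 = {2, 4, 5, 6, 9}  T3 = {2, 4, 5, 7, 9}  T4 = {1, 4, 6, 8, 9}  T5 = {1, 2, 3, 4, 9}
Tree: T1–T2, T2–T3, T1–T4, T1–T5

Every vertex of G appears in some bag (union = {1, 2, 3, 4, 5, 6, 7, 8, 9}); every edge is covered by a bag; and for each vertex v the set of bags containing v is connected in the bag tree. The decomposition is therefore valid. The largest bag has 5 vertices, so the width is 4.

Yes; width 4.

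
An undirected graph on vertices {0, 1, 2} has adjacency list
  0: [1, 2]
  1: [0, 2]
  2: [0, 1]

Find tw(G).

2

A width-2 tree decomposition is:
Bags: B1 = {0, 1, 2}
Tree: (single bag)
A single bag containing all 3 vertices is trivially a valid decomposition of width 2. For the lower bound, the 3 vertices {0, 1, 2} are pairwise adjacent, and any tree decomposition puts a clique entirely inside one bag — forcing width ≥ 2. Therefore the treewidth is 2.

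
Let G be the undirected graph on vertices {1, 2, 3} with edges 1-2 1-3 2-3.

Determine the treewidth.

2

A width-2 tree decomposition is:
Bags: B1 = {1, 2, 3}
Tree: (single bag)
With just one bag of size 3, the width is 3 − 1 = 2, so tw(G) ≤ 2. On the other hand G contains the 3-clique {1, 2, 3}. A clique must lie in a single bag of any decomposition, so no decomposition can have width below 2. Combining the bounds, tw(G) = 2.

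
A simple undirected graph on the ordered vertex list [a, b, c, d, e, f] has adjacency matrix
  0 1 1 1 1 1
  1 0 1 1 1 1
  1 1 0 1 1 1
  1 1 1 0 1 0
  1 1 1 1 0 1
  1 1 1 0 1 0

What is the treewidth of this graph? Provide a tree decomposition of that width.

Treewidth 4.
One optimal decomposition is:
Bags: B1 = {a, b, c, e, f}  B2 = {a, b, c, d, e}
Tree: B1–B2

Each bag holds 5 vertices, so the decomposition has width 4, which upper-bounds the treewidth. For the lower bound, the 5 vertices {a, b, c, d, e} are pairwise adjacent, and any tree decomposition puts a clique entirely inside one bag — forcing width ≥ 4. The upper and lower bounds meet at 4, so that is the treewidth.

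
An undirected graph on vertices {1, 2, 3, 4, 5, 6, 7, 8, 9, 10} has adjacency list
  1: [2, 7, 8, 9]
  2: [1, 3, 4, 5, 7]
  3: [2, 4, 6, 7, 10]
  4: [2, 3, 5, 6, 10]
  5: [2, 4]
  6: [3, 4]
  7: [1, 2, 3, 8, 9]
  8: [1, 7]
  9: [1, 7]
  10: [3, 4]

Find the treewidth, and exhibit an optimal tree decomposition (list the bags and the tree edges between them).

Treewidth 2.
One such decomposition:
Bags: B1 = {2, 3, 4}  B2 = {3, 4, 6}  B3 = {2, 4, 5}  B4 = {2, 3, 7}  B5 = {3, 4, 10}  B6 = {1, 2, 7}  B7 = {1, 7, 8}  B8 = {1, 7, 9}
Tree: B1–B2, B1–B3, B1–B4, B1–B5, B4–B6, B6–B7, B6–B8

Each bag holds 3 vertices, so the decomposition has width 2, which upper-bounds the treewidth. For the lower bound, the 3 vertices {1, 2, 7} are pairwise adjacent, and any tree decomposition puts a clique entirely inside one bag — forcing width ≥ 2. Therefore the treewidth is 2.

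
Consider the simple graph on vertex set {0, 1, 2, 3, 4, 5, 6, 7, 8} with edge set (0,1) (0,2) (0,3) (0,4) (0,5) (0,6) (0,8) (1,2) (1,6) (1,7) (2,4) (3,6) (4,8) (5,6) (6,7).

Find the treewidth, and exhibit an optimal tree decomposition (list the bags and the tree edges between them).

The largest bag has 3 vertices, giving width 2; this decomposition certifies tw(G) ≤ 2. Conversely, {0, 4, 8} is a clique of size 3, and the vertices of any clique must share a bag in every tree decomposition; so some bag has ≥ 3 vertices and tw(G) ≥ 2. Hence tw(G) = 2 exactly.

Treewidth 2.
Bags: B1 = {0, 1, 6}  B2 = {1, 6, 7}  B3 = {0, 1, 2}  B4 = {0, 2, 4}  B5 = {0, 5, 6}  B6 = {0, 4, 8}  B7 = {0, 3, 6}
Tree: B1–B2, B1–B3, B3–B4, B1–B5, B4–B6, B1–B7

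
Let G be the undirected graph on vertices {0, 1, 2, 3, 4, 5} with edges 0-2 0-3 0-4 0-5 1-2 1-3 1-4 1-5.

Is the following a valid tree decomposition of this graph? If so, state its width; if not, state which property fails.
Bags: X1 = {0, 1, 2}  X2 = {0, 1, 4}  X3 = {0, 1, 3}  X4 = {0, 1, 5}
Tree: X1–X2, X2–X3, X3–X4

Yes; width 2.

Vertex coverage: the bags together contain {0, 1, 2, 3, 4, 5}, the full vertex set. Edge coverage: each edge of G has both endpoints in at least one bag. Running intersection: for every vertex, the bags containing it form a connected subtree. All three properties hold, so this is a valid tree decomposition of width max|bag| − 1 = 2, and hence tw(G) ≤ 2.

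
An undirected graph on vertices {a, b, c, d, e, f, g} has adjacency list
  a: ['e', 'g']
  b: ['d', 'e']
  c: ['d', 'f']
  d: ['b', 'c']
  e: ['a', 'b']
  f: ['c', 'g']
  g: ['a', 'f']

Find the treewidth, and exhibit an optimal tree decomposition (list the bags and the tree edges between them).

Treewidth 2.
One optimal decomposition is:
Bags: B1 = {a, b, e}  B2 = {a, b, d}  B3 = {a, c, d}  B4 = {a, c, f}  B5 = {a, f, g}
Tree: B1–B2, B2–B3, B3–B4, B4–B5

The largest bag has 3 vertices, giving width 2; this decomposition certifies tw(G) ≤ 2. The edges a–e–b–d–c–f–g–a form a cycle, so G is not a tree and its treewidth is at least 2. Combining the bounds, tw(G) = 2.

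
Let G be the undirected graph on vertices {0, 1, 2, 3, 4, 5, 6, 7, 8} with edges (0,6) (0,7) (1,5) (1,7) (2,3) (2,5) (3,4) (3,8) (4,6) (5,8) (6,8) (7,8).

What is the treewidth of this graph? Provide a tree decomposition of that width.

Each bag holds 4 vertices, so the decomposition has width 3, which upper-bounds the treewidth. For the lower bound: the 4 vertex sets {0,4,6}, {3}, {8}, {1,2,5,7} are disjoint, each induces a connected subgraph, and every pair is joined by at least one edge of G. Contracting each set to a single vertex therefore yields K_{4} as a minor, and since treewidth is minor-monotone, tw(G) ≥ tw(K_{4}) = 3. The upper and lower bounds meet at 3, so that is the treewidth.

Treewidth 3.
Bags: B1 = {0, 3, 4, 6}  B2 = {0, 3, 6, 8}  B3 = {0, 3, 7, 8}  B4 = {2, 3, 7, 8}  B5 = {2, 5, 7, 8}  B6 = {1, 2, 5, 7}
Tree: B1–B2, B2–B3, B3–B4, B4–B5, B5–B6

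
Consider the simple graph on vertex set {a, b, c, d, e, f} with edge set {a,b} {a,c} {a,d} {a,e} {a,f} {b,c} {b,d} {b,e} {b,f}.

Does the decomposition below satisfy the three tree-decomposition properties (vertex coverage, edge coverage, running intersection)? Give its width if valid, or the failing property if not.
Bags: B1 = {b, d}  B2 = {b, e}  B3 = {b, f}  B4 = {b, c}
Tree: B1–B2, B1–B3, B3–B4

No — vertex a appears in no bag.

A tree decomposition must satisfy three properties: every vertex lies in some bag; for every edge, both endpoints lie together in some bag; and for every vertex, the bags containing it form a connected subtree. Here vertex a appears in no bag, so the decomposition is invalid.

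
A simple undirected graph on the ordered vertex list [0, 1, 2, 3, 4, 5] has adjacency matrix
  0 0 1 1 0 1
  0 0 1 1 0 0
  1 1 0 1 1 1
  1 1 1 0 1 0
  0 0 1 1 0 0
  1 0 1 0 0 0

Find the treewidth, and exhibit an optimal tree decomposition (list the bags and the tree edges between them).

Treewidth 2.
One such decomposition:
Bags: B1 = {0, 2, 5}  B2 = {0, 2, 3}  B3 = {2, 3, 4}  B4 = {1, 2, 3}
Tree: B1–B2, B2–B3, B2–B4

Each bag holds 3 vertices, so the decomposition has width 2, which upper-bounds the treewidth. Conversely, {0, 2, 3} is a clique of size 3, and the vertices of any clique must share a bag in every tree decomposition; so some bag has ≥ 3 vertices and tw(G) ≥ 2. Hence tw(G) = 2 exactly.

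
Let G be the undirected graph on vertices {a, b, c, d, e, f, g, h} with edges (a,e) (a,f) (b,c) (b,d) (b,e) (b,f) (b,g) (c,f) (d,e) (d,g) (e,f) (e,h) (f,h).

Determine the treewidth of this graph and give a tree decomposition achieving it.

The largest bag has 3 vertices, giving width 2; this decomposition certifies tw(G) ≤ 2. Conversely, {b, d, g} is a clique of size 3, and the vertices of any clique must share a bag in every tree decomposition; so some bag has ≥ 3 vertices and tw(G) ≥ 2. Hence tw(G) = 2 exactly.

Treewidth 2.
One such decomposition:
Bags: B1 = {b, e, f}  B2 = {b, c, f}  B3 = {b, d, e}  B4 = {b, d, g}  B5 = {e, f, h}  B6 = {a, e, f}
Tree: B1–B2, B1–B3, B3–B4, B1–B5, B5–B6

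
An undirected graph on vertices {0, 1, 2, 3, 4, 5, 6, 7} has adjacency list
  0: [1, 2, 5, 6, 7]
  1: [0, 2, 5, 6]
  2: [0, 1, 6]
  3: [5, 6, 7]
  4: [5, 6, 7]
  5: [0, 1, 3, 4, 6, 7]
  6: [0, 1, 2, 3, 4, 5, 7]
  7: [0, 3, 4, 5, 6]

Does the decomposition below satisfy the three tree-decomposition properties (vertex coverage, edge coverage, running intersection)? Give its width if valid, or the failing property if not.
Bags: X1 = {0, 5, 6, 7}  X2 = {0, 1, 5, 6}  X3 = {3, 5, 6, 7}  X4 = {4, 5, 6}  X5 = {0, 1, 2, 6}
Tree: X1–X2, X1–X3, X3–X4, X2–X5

No — edge (7,4) lies in no bag.

A tree decomposition must satisfy three properties: every vertex lies in some bag; for every edge, both endpoints lie together in some bag; and for every vertex, the bags containing it form a connected subtree. Here edge (7,4) lies in no bag, so the decomposition is invalid.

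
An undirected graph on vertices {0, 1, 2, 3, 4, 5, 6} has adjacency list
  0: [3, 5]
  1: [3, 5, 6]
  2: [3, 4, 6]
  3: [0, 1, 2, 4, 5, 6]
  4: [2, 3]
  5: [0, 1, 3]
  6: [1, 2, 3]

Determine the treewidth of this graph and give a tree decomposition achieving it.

Treewidth 2.
One such decomposition:
Bags: B1 = {2, 3, 6}  B2 = {1, 3, 6}  B3 = {1, 3, 5}  B4 = {0, 3, 5}  B5 = {2, 3, 4}
Tree: B1–B2, B2–B3, B3–B4, B1–B5

Every bag has size at most 3, so the width is 3 − 1 = 2 and tw(G) ≤ 2. On the other hand G contains the 3-clique {0, 3, 5}. A clique must lie in a single bag of any decomposition, so no decomposition can have width below 2. Combining the bounds, tw(G) = 2.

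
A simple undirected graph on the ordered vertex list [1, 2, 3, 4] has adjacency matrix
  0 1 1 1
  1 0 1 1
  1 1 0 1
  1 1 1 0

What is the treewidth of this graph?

A width-3 tree decomposition is:
Bags: B1 = {1, 2, 3, 4}
Tree: (single bag)
A single bag containing all 4 vertices is trivially a valid decomposition of width 3. On the other hand G contains the 4-clique {1, 2, 3, 4}. A clique must lie in a single bag of any decomposition, so no decomposition can have width below 3. The upper and lower bounds meet at 3, so that is the treewidth.

3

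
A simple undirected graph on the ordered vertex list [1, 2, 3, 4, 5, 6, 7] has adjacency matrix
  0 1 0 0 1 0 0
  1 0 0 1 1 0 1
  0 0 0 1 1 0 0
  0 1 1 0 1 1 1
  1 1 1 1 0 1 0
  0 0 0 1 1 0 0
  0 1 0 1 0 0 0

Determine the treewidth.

2

A width-2 tree decomposition is:
Bags: B1 = {2, 4, 7}  B2 = {2, 4, 5}  B3 = {1, 2, 5}  B4 = {4, 5, 6}  B5 = {3, 4, 5}
Tree: B1–B2, B2–B3, B2–B4, B2–B5
Each bag holds 3 vertices, so the decomposition has width 2, which upper-bounds the treewidth. For the lower bound, the 3 vertices {1, 2, 5} are pairwise adjacent, and any tree decomposition puts a clique entirely inside one bag — forcing width ≥ 2. Combining the bounds, tw(G) = 2.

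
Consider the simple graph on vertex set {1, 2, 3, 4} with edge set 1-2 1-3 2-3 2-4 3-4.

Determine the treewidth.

2

A width-2 tree decomposition is:
Bags: B1 = {2, 3, 4}  B2 = {1, 2, 3}
Tree: B1–B2
Every bag has size at most 3, so the width is 3 − 1 = 2 and tw(G) ≤ 2. On the other hand G contains the 3-clique {1, 2, 3}. A clique must lie in a single bag of any decomposition, so no decomposition can have width below 2. Combining the bounds, tw(G) = 2.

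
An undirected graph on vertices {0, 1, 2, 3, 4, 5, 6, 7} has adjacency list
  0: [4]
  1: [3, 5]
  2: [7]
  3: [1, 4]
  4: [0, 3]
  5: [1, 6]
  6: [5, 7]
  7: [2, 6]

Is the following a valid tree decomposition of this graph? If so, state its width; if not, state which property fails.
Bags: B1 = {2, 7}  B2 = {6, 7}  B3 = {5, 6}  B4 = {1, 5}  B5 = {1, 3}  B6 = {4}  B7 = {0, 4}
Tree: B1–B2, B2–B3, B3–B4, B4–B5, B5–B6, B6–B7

No — edge (3,4) lies in no bag.

A tree decomposition must satisfy three properties: every vertex lies in some bag; for every edge, both endpoints lie together in some bag; and for every vertex, the bags containing it form a connected subtree. Here edge (3,4) lies in no bag, so the decomposition is invalid.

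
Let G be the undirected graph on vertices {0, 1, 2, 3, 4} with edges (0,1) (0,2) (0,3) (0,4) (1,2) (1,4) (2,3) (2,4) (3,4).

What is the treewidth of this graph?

3

A width-3 tree decomposition is:
Bags: B1 = {0, 1, 2, 4}  B2 = {0, 2, 3, 4}
Tree: B1–B2
The largest bag has 4 vertices, giving width 3; this decomposition certifies tw(G) ≤ 3. Conversely, {0, 1, 2, 4} is a clique of size 4, and the vertices of any clique must share a bag in every tree decomposition; so some bag has ≥ 4 vertices and tw(G) ≥ 3. Hence tw(G) = 3 exactly.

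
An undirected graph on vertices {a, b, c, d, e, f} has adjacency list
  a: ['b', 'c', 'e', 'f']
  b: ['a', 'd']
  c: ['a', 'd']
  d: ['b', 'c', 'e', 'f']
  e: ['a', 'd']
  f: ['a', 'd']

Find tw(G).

A width-2 tree decomposition is:
Bags: B1 = {a, d, f}  B2 = {a, c, d}  B3 = {a, b, d}  B4 = {a, d, e}
Tree: B1–B2, B2–B3, B3–B4
The largest bag has 3 vertices, giving width 2; this decomposition certifies tw(G) ≤ 2. The edges a–f–d–c–a form a cycle, so G is not a tree and its treewidth is at least 2. The upper and lower bounds meet at 2, so that is the treewidth.

2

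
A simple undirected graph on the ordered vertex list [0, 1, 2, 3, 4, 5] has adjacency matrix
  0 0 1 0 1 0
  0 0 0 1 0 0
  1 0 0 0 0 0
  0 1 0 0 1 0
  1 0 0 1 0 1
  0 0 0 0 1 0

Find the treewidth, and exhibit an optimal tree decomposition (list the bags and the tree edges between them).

Treewidth 1.
One optimal decomposition is:
Bags: B1 = {3, 4}  B2 = {0, 4}  B3 = {1, 3}  B4 = {0, 2}  B5 = {4, 5}
Tree: B1–B2, B1–B3, B2–B4, B1–B5

The largest bag has 2 vertices, giving width 1; this decomposition certifies tw(G) ≤ 1. G has an edge, so its treewidth is at least 1. Hence tw(G) = 1 exactly.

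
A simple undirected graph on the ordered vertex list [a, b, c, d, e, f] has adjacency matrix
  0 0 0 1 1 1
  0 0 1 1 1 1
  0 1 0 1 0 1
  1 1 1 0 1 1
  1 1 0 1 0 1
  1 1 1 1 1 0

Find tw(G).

A width-3 tree decomposition is:
Bags: B1 = {b, d, e, f}  B2 = {a, d, e, f}  B3 = {b, c, d, f}
Tree: B1–B2, B1–B3
The largest bag has 4 vertices, giving width 3; this decomposition certifies tw(G) ≤ 3. Conversely, {a, d, e, f} is a clique of size 4, and the vertices of any clique must share a bag in every tree decomposition; so some bag has ≥ 4 vertices and tw(G) ≥ 3. Therefore the treewidth is 3.

3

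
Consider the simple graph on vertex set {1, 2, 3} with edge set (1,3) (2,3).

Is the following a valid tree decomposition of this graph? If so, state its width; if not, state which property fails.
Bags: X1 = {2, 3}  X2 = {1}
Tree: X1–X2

No — edge (3,1) lies in no bag.

A tree decomposition must satisfy three properties: every vertex lies in some bag; for every edge, both endpoints lie together in some bag; and for every vertex, the bags containing it form a connected subtree. Here edge (3,1) lies in no bag, so the decomposition is invalid.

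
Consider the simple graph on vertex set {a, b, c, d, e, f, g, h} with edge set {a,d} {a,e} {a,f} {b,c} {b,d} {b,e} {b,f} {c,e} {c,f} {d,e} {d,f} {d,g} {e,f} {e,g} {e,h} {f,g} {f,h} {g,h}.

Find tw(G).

3

A width-3 tree decomposition is:
Bags: B1 = {b, c, e, f}  B2 = {b, d, e, f}  B3 = {a, d, e, f}  B4 = {d, e, f, g}  B5 = {e, f, g, h}
Tree: B1–B2, B2–B3, B3–B4, B4–B5
Every bag has size at most 4, so the width is 4 − 1 = 3 and tw(G) ≤ 3. Conversely, {d, e, f, g} is a clique of size 4, and the vertices of any clique must share a bag in every tree decomposition; so some bag has ≥ 4 vertices and tw(G) ≥ 3. Combining the bounds, tw(G) = 3.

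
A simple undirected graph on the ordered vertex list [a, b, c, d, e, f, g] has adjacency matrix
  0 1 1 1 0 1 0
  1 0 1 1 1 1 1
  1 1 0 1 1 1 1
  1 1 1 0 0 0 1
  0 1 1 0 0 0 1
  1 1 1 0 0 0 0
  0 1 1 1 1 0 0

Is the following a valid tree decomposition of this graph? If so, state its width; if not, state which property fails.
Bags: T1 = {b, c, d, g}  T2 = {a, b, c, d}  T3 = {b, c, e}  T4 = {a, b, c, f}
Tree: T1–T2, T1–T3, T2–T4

No — edge (g,e) lies in no bag.

A tree decomposition must satisfy three properties: every vertex lies in some bag; for every edge, both endpoints lie together in some bag; and for every vertex, the bags containing it form a connected subtree. Here edge (g,e) lies in no bag, so the decomposition is invalid.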